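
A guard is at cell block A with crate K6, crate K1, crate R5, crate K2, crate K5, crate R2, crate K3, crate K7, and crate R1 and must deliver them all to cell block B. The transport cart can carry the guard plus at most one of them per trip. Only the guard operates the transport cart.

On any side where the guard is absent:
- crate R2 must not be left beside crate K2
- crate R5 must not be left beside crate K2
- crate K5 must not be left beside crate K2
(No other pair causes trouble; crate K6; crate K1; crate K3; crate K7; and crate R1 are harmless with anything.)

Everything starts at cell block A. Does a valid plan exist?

Following every safe sequence of crossings from the start, the most of the 9 that can be at cell block B as the transport cart arrives there on crossings 1, 3, 5, 7, 9, 11, 13 is 1, 2, 3, 4, 5, 6, 7 respectively; the best ever achieved is 7 of 9.
From crossing 15 on, no configuration arises that was not already reachable earlier: only 288 distinct safe configurations (who is on which side, and where the transport cart is) can ever be reached, none of them has everyone across, and every continuation just revisits them. So no valid plan exists.

No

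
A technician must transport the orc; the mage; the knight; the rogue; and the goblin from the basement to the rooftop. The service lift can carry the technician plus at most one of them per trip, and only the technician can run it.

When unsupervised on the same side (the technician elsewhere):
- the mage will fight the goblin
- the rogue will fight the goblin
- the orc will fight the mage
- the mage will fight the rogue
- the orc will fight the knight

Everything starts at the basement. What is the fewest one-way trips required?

Whatever the first load, the items left behind include a forbidden pair without the technician. No opening move is safe, so no plan exists.

impossible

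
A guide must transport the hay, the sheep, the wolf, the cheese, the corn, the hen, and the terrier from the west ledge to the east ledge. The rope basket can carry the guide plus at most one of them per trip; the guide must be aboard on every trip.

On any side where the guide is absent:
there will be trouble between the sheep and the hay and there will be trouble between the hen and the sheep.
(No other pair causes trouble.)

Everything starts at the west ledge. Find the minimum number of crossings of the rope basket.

15

Counting alone: the guide can take at most 1 across per trip to the east ledge, so moving all 7 needs at least 7 loaded trips out, with a return between consecutive ones — at least 13 crossings.
The safety rule pushes this higher. Following every safe sequence of crossings, the most of the 7 that can be at the east ledge as the rope basket arrives there on crossing 13 is 6 — never all 7.
So no plan with fewer than 15 crossings exists, and this one achieves 15:
1. Guide goes to the east ledge with the sheep.  [the west ledge: the cheese, the corn, the hay, the hen, the terrier, the wolf | the east ledge: the sheep]
2. Guide goes back to the west ledge alone.  [the west ledge: the cheese, the corn, the hay, the hen, the terrier, the wolf | the east ledge: the sheep]
3. Guide goes to the east ledge with the hay.  [the west ledge: the cheese, the corn, the hen, the terrier, the wolf | the east ledge: the hay, the sheep]
4. Guide goes back to the west ledge with the sheep.  [the west ledge: the cheese, the corn, the hen, the sheep, the terrier, the wolf | the east ledge: the hay]
5. Guide goes to the east ledge with the hen.  [the west ledge: the cheese, the corn, the sheep, the terrier, the wolf | the east ledge: the hay, the hen]
6. Guide goes back to the west ledge alone.  [the west ledge: the cheese, the corn, the sheep, the terrier, the wolf | the east ledge: the hay, the hen]
7. Guide goes to the east ledge with the wolf.  [the west ledge: the cheese, the corn, the sheep, the terrier | the east ledge: the hay, the hen, the wolf]
8. Guide goes back to the west ledge alone.  [the west ledge: the cheese, the corn, the sheep, the terrier | the east ledge: the hay, the hen, the wolf]
9. Guide goes to the east ledge with the cheese.  [the west ledge: the corn, the sheep, the terrier | the east ledge: the cheese, the hay, the hen, the wolf]
10. Guide goes back to the west ledge alone.  [the west ledge: the corn, the sheep, the terrier | the east ledge: the cheese, the hay, the hen, the wolf]
11. Guide goes to the east ledge with the corn.  [the west ledge: the sheep, the terrier | the east ledge: the cheese, the corn, the hay, the hen, the wolf]
12. Guide goes back to the west ledge alone.  [the west ledge: the sheep, the terrier | the east ledge: the cheese, the corn, the hay, the hen, the wolf]
13. Guide goes to the east ledge with the terrier.  [the west ledge: the sheep | the east ledge: the cheese, the corn, the hay, the hen, the terrier, the wolf]
14. Guide goes back to the west ledge alone.  [the west ledge: the sheep | the east ledge: the cheese, the corn, the hay, the hen, the terrier, the wolf]
15. Guide goes to the east ledge with the sheep.  [the west ledge: — | the east ledge: the cheese, the corn, the hay, the hen, the sheep, the terrier, the wolf]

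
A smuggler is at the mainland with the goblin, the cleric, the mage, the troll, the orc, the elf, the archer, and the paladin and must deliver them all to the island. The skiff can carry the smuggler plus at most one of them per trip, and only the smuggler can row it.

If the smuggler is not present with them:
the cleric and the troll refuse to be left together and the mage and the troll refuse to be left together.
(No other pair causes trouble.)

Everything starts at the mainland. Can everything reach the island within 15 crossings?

Counting alone: the smuggler can take at most 1 across per trip to the island, so moving all 8 needs at least 8 loaded trips out, with a return between consecutive ones — at least 15 crossings.
The safety rule pushes this higher. Following every safe sequence of crossings, the most of the 8 that can be at the island as the skiff arrives there on crossing 15 is 7 — never all 8.
So the move cannot be finished within 15 crossings. (The shortest complete plan takes 17:)
1. Smuggler goes to the island with the troll.  [the mainland: the archer, the cleric, the elf, the goblin, the mage, the orc, the paladin | the island: the troll]
2. Smuggler goes back to the mainland alone.  [the mainland: the archer, the cleric, the elf, the goblin, the mage, the orc, the paladin | the island: the troll]
3. Smuggler goes to the island with the goblin.  [the mainland: the archer, the cleric, the elf, the mage, the orc, the paladin | the island: the goblin, the troll]
4. Smuggler goes back to the mainland alone.  [the mainland: the archer, the cleric, the elf, the mage, the orc, the paladin | the island: the goblin, the troll]
5. Smuggler goes to the island with the cleric.  [the mainland: the archer, the elf, the mage, the orc, the paladin | the island: the cleric, the goblin, the troll]
6. Smuggler goes back to the mainland with the troll.  [the mainland: the archer, the elf, the mage, the orc, the paladin, the troll | the island: the cleric, the goblin]
7. Smuggler goes to the island with the mage.  [the mainland: the archer, the elf, the orc, the paladin, the troll | the island: the cleric, the goblin, the mage]
8. Smuggler goes back to the mainland alone.  [the mainland: the archer, the elf, the orc, the paladin, the troll | the island: the cleric, the goblin, the mage]
9. Smuggler goes to the island with the orc.  [the mainland: the archer, the elf, the paladin, the troll | the island: the cleric, the goblin, the mage, the orc]
10. Smuggler goes back to the mainland alone.  [the mainland: the archer, the elf, the paladin, the troll | the island: the cleric, the goblin, the mage, the orc]
11. Smuggler goes to the island with the elf.  [the mainland: the archer, the paladin, the troll | the island: the cleric, the elf, the goblin, the mage, the orc]
12. Smuggler goes back to the mainland alone.  [the mainland: the archer, the paladin, the troll | the island: the cleric, the elf, the goblin, the mage, the orc]
13. Smuggler goes to the island with the archer.  [the mainland: the paladin, the troll | the island: the archer, the cleric, the elf, the goblin, the mage, the orc]
14. Smuggler goes back to the mainland alone.  [the mainland: the paladin, the troll | the island: the archer, the cleric, the elf, the goblin, the mage, the orc]
15. Smuggler goes to the island with the paladin.  [the mainland: the troll | the island: the archer, the cleric, the elf, the goblin, the mage, the orc, the paladin]
16. Smuggler goes back to the mainland alone.  [the mainland: the troll | the island: the archer, the cleric, the elf, the goblin, the mage, the orc, the paladin]
17. Smuggler goes to the island with the troll.  [the mainland: — | the island: the archer, the cleric, the elf, the goblin, the mage, the orc, the paladin, the troll]

No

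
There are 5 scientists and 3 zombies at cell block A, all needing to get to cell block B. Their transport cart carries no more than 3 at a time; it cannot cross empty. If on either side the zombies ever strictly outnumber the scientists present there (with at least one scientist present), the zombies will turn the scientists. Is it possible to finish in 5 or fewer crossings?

No

Counting alone: each trip to cell block B takes at most 3 across and each return brings at least 1 back, so after t trips out (and t−1 returns) at most 3t − (t−1) of the 8 are across; that first reaches 8 at t = 4, so at least 7 crossings are needed.
Since 5 < 7, 5 crossings cannot be enough. (The shortest complete plan in fact takes 7:)
1. 2 zombies → cell block B.  (cell block A: 5S 1Z; cell block B: 0S 2Z)
2. 1 zombie ← cell block A.  (cell block A: 5S 2Z; cell block B: 0S 1Z)
3. 2 scientists and 1 zombie → cell block B.  (cell block A: 3S 1Z; cell block B: 2S 2Z)
4. 1 zombie ← cell block A.  (cell block A: 3S 2Z; cell block B: 2S 1Z)
5. 1 scientist and 2 zombies → cell block B.  (cell block A: 2S 0Z; cell block B: 3S 3Z)
6. 1 zombie ← cell block A.  (cell block A: 2S 1Z; cell block B: 3S 2Z)
7. 2 scientists and 1 zombie → cell block B.  (cell block A: 0S 0Z; cell block B: 5S 3Z)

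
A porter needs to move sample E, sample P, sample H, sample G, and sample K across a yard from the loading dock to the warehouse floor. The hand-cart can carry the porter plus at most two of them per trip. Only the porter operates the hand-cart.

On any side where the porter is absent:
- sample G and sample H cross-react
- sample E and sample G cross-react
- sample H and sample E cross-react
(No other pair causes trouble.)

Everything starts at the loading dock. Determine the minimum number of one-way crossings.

7

Counting alone: the porter can take at most 2 across per trip to the warehouse floor, so moving all 5 needs at least 3 loaded trips out, with a return between consecutive ones — at least 5 crossings.
The safety rule pushes this higher. Following every safe sequence of crossings, the most of the 5 that can be at the warehouse floor as the hand-cart arrives there on crossing 5 is 4 — never all 5.
So no plan with fewer than 7 crossings exists, and this one achieves 7:
1. Porter goes to the warehouse floor with sample E and sample H.  [the loading dock: sample G, sample K, sample P | the warehouse floor: sample E, sample H]
2. Porter goes back to the loading dock with sample E.  [the loading dock: sample E, sample G, sample K, sample P | the warehouse floor: sample H]
3. Porter goes to the warehouse floor with sample E and sample P.  [the loading dock: sample G, sample K | the warehouse floor: sample E, sample H, sample P]
4. Porter goes back to the loading dock with sample E.  [the loading dock: sample E, sample G, sample K | the warehouse floor: sample H, sample P]
5. Porter goes to the warehouse floor with sample E and sample K.  [the loading dock: sample G | the warehouse floor: sample E, sample H, sample K, sample P]
6. Porter goes back to the loading dock with sample E.  [the loading dock: sample E, sample G | the warehouse floor: sample H, sample K, sample P]
7. Porter goes to the warehouse floor with sample E and sample G.  [the loading dock: — | the warehouse floor: sample E, sample G, sample H, sample K, sample P]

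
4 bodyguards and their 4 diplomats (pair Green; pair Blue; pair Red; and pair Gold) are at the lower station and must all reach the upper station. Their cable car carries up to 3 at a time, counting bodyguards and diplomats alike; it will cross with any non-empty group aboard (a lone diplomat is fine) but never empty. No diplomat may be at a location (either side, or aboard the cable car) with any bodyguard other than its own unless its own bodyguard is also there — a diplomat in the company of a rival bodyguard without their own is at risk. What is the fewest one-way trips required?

9

Counting alone: each trip to the upper station takes at most 3 across and each return brings at least 1 back, so after t trips out (and t−1 returns) at most 3t − (t−1) of the 8 are across; that first reaches 8 at t = 4, so at least 7 crossings are needed.
The safety rule pushes this higher. Following every safe sequence of crossings, the most of the 8 that can be at the upper station as the cable car arrives there on crossing 7 is 7 — never all 8.
So no plan with fewer than 9 crossings exists, and this one achieves 9:
1. bodyguard Green and diplomat Green cross → the upper station.
2. bodyguard Green crosses ← the lower station.
3. bodyguard Blue, bodyguard Green, and diplomat Blue cross → the upper station.
4. bodyguard Green and diplomat Green cross ← the lower station.
5. bodyguard Gold, bodyguard Green, and bodyguard Red cross → the upper station.
6. diplomat Blue crosses ← the lower station.
7. diplomat Blue and diplomat Green cross → the upper station.
8. diplomat Green crosses ← the lower station.
9. diplomat Gold, diplomat Green, and diplomat Red cross → the upper station.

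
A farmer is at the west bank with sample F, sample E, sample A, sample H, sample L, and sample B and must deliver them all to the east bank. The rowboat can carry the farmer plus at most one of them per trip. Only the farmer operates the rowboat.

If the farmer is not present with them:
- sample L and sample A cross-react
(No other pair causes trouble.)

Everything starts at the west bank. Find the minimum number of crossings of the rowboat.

Counting alone: the farmer can take at most 1 across per trip to the east bank, so moving all 6 needs at least 6 loaded trips out, with a return between consecutive ones — at least 11 crossings.
The plan below uses exactly 11 crossings, so it is optimal:
1. Farmer goes to the east bank with sample A.
2. Farmer goes back to the west bank alone.
3. Farmer goes to the east bank with sample F.
4. Farmer goes back to the west bank alone.
5. Farmer goes to the east bank with sample E.
6. Farmer goes back to the west bank alone.
7. Farmer goes to the east bank with sample H.
8. Farmer goes back to the west bank alone.
9. Farmer goes to the east bank with sample B.
10. Farmer goes back to the west bank alone.
11. Farmer goes to the east bank with sample L.

11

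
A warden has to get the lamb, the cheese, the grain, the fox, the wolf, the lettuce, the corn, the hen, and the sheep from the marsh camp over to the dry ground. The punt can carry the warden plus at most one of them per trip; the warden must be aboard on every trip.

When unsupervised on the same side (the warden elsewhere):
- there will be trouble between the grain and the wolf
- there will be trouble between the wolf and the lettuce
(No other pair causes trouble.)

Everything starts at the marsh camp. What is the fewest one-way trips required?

Counting alone: the warden can take at most 1 across per trip to the dry ground, so moving all 9 needs at least 9 loaded trips out, with a return between consecutive ones — at least 17 crossings.
The safety rule pushes this higher. Following every safe sequence of crossings, the most of the 9 that can be at the dry ground as the punt arrives there on crossing 17 is 8 — never all 9.
So no plan with fewer than 19 crossings exists, and this one achieves 19:
1. Warden goes to the dry ground with the wolf.
2. Warden goes back to the marsh camp alone.
3. Warden goes to the dry ground with the lamb.
4. Warden goes back to the marsh camp alone.
5. Warden goes to the dry ground with the cheese.
6. Warden goes back to the marsh camp alone.
7. Warden goes to the dry ground with the grain.
8. Warden goes back to the marsh camp with the wolf.
9. Warden goes to the dry ground with the lettuce.
10. Warden goes back to the marsh camp alone.
11. Warden goes to the dry ground with the fox.
12. Warden goes back to the marsh camp alone.
13. Warden goes to the dry ground with the corn.
14. Warden goes back to the marsh camp alone.
15. Warden goes to the dry ground with the hen.
16. Warden goes back to the marsh camp alone.
17. Warden goes to the dry ground with the sheep.
18. Warden goes back to the marsh camp alone.
19. Warden goes to the dry ground with the wolf.

19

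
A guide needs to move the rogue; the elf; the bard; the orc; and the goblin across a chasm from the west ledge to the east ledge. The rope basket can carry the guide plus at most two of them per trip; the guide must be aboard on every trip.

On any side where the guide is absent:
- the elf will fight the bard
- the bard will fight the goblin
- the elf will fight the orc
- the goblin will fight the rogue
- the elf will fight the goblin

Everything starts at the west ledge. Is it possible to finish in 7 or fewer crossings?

Yes — this plan uses 7 crossings (≤ 7):
1. Guide goes to the east ledge with the elf and the goblin.  [the west ledge: the bard, the orc, the rogue | the east ledge: the elf, the goblin]
2. Guide goes back to the west ledge with the elf.  [the west ledge: the bard, the elf, the orc, the rogue | the east ledge: the goblin]
3. Guide goes to the east ledge with the elf and the rogue.  [the west ledge: the bard, the orc | the east ledge: the elf, the goblin, the rogue]
4. Guide goes back to the west ledge with the goblin.  [the west ledge: the bard, the goblin, the orc | the east ledge: the elf, the rogue]
5. Guide goes to the east ledge with the bard and the orc.  [the west ledge: the goblin | the east ledge: the bard, the elf, the orc, the rogue]
6. Guide goes back to the west ledge with the elf.  [the west ledge: the elf, the goblin | the east ledge: the bard, the orc, the rogue]
7. Guide goes to the east ledge with the elf and the goblin.  [the west ledge: — | the east ledge: the bard, the elf, the goblin, the orc, the rogue]

Yes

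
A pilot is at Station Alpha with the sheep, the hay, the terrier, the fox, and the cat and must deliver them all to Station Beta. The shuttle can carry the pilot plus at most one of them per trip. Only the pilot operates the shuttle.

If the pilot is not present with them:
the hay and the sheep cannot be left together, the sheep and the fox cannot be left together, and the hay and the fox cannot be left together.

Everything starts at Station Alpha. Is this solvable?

No

Whatever the first load, the items left behind include a forbidden pair without the pilot. No opening move is safe, so no plan exists.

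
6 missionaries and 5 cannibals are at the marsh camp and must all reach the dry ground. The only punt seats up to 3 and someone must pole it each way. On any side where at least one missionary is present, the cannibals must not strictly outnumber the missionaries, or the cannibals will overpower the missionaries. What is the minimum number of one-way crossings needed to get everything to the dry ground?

Counting alone: each trip to the dry ground takes at most 3 across and each return brings at least 1 back, so after t trips out (and t−1 returns) at most 3t − (t−1) of the 11 are across; that first reaches 11 at t = 5, so at least 9 crossings are needed.
The plan below uses exactly 9 crossings, so it is optimal:
1. 3 cannibals → the dry ground.  (the marsh camp: 6M 2C; the dry ground: 0M 3C)
2. 1 cannibal ← the marsh camp.  (the marsh camp: 6M 3C; the dry ground: 0M 2C)
3. 3 missionaries → the dry ground.  (the marsh camp: 3M 3C; the dry ground: 3M 2C)
4. 1 missionary ← the marsh camp.  (the marsh camp: 4M 3C; the dry ground: 2M 2C)
5. 2 missionaries and 1 cannibal → the dry ground.  (the marsh camp: 2M 2C; the dry ground: 4M 3C)
6. 1 missionary ← the marsh camp.  (the marsh camp: 3M 2C; the dry ground: 3M 3C)
7. 2 missionaries and 1 cannibal → the dry ground.  (the marsh camp: 1M 1C; the dry ground: 5M 4C)
8. 1 missionary ← the marsh camp.  (the marsh camp: 2M 1C; the dry ground: 4M 4C)
9. 2 missionaries and 1 cannibal → the dry ground.  (the marsh camp: 0M 0C; the dry ground: 6M 5C)

9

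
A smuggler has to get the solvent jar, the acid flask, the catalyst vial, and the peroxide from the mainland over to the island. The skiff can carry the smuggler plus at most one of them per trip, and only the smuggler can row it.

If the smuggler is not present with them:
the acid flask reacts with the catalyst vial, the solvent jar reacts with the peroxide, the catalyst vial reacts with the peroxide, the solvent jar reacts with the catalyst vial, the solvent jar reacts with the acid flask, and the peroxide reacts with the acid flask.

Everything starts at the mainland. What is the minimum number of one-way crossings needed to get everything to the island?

impossible

Whatever the first load, the items left behind include a forbidden pair without the smuggler. No opening move is safe, so no plan exists.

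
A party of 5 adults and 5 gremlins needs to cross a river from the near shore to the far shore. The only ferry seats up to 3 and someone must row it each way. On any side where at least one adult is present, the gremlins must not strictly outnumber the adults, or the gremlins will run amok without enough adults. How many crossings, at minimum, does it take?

11

Counting alone: each trip to the far shore takes at most 3 across and each return brings at least 1 back, so after t trips out (and t−1 returns) at most 3t − (t−1) of the 10 are across; that first reaches 10 at t = 5, so at least 9 crossings are needed.
The safety rule pushes this higher. Following every safe sequence of crossings, the most of the 10 that can be at the far shore as the ferry arrives there on crossing 9 is 9 — never all 10.
So no plan with fewer than 11 crossings exists, and this one achieves 11:
1. 2 gremlins → the far shore.  (the near shore: 5A 3G; the far shore: 0A 2G)
2. 1 gremlin ← the near shore.  (the near shore: 5A 4G; the far shore: 0A 1G)
3. 3 gremlins → the far shore.  (the near shore: 5A 1G; the far shore: 0A 4G)
4. 1 gremlin ← the near shore.  (the near shore: 5A 2G; the far shore: 0A 3G)
5. 3 adults → the far shore.  (the near shore: 2A 2G; the far shore: 3A 3G)
6. 1 adult and 1 gremlin ← the near shore.  (the near shore: 3A 3G; the far shore: 2A 2G)
7. 3 adults → the far shore.  (the near shore: 0A 3G; the far shore: 5A 2G)
8. 1 gremlin ← the near shore.  (the near shore: 0A 4G; the far shore: 5A 1G)
9. 2 gremlins → the far shore.  (the near shore: 0A 2G; the far shore: 5A 3G)
10. 1 gremlin ← the near shore.  (the near shore: 0A 3G; the far shore: 5A 2G)
11. 3 gremlins → the far shore.  (the near shore: 0A 0G; the far shore: 5A 5G)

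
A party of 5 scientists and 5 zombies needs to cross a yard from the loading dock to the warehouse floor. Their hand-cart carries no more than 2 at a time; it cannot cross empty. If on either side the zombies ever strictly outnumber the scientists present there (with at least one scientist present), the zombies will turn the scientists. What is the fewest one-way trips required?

Following every safe sequence of crossings from the start, the most of the 10 that can be at the warehouse floor as the hand-cart arrives there on crossings 1, 3, 5, 7 is 2, 3, 4, 5 respectively; the best ever achieved is 5 of 10.
From crossing 9 on, no configuration arises that was not already reachable earlier: only 13 distinct safe configurations (who is on which side, and where the hand-cart is) can ever be reached, none of them has everyone across, and every continuation just revisits them. They are: 0 scientists + 0 zombies across (hand-cart back at the start); 0 scientists + 1 zombie across (hand-cart there); 0 scientists + 1 zombie across (hand-cart back at the start); 0 scientists + 2 zombies across (hand-cart there); 0 scientists + 2 zombies across (hand-cart back at the start); 0 scientists + 3 zombies across (hand-cart there); 0 scientists + 3 zombies across (hand-cart back at the start); 0 scientists + 4 zombies across (hand-cart there); 0 scientists + 4 zombies across (hand-cart back at the start); 0 scientists + 5 zombies across (hand-cart there); 1 scientist + 1 zombie across (hand-cart there); 1 scientist + 1 zombie across (hand-cart back at the start); 2 scientists + 2 zombies across (hand-cart there). So no valid plan exists.

impossible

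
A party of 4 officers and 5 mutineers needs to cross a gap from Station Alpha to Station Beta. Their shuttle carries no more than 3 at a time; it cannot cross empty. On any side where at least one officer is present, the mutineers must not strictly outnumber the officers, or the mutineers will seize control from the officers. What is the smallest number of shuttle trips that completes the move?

impossible

The mutineers already outnumber the officers at Station Alpha before anyone moves, so the starting position itself is disallowed.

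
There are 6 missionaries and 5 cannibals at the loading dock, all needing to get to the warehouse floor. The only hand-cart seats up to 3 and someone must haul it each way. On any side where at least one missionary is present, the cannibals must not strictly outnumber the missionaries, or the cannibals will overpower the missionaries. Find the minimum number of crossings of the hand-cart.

Counting alone: each trip to the warehouse floor takes at most 3 across and each return brings at least 1 back, so after t trips out (and t−1 returns) at most 3t − (t−1) of the 11 are across; that first reaches 11 at t = 5, so at least 9 crossings are needed.
The plan below uses exactly 9 crossings, so it is optimal:
1. 3 cannibals → the warehouse floor.  (the loading dock: 6M 2C; the warehouse floor: 0M 3C)
2. 1 cannibal ← the loading dock.  (the loading dock: 6M 3C; the warehouse floor: 0M 2C)
3. 3 missionaries → the warehouse floor.  (the loading dock: 3M 3C; the warehouse floor: 3M 2C)
4. 1 missionary ← the loading dock.  (the loading dock: 4M 3C; the warehouse floor: 2M 2C)
5. 2 missionaries and 1 cannibal → the warehouse floor.  (the loading dock: 2M 2C; the warehouse floor: 4M 3C)
6. 1 missionary ← the loading dock.  (the loading dock: 3M 2C; the warehouse floor: 3M 3C)
7. 2 missionaries and 1 cannibal → the warehouse floor.  (the loading dock: 1M 1C; the warehouse floor: 5M 4C)
8. 1 missionary ← the loading dock.  (the loading dock: 2M 1C; the warehouse floor: 4M 4C)
9. 2 missionaries and 1 cannibal → the warehouse floor.  (the loading dock: 0M 0C; the warehouse floor: 6M 5C)

9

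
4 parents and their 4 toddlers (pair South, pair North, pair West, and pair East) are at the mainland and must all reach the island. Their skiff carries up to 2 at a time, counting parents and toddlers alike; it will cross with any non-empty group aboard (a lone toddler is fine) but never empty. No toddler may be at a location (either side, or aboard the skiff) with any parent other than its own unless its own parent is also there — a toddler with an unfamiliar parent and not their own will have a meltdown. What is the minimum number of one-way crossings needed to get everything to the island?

Following every safe sequence of crossings from the start, the most of the 8 that can be at the island as the skiff arrives there on crossings 1, 3, 5 is 2, 3, 4 respectively; the best ever achieved is 4 of 8.
From crossing 7 on, no configuration arises that was not already reachable earlier: only 44 distinct safe configurations (who is on which side, and where the skiff is) can ever be reached, none of them has everyone across, and every continuation just revisits them. So no valid plan exists.

impossible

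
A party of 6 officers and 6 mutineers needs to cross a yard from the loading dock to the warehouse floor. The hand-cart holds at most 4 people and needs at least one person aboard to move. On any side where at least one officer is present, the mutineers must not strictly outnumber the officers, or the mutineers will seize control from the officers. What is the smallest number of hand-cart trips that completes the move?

9

Counting alone: each trip to the warehouse floor takes at most 4 across and each return brings at least 1 back, so after t trips out (and t−1 returns) at most 4t − (t−1) of the 12 are across; that first reaches 12 at t = 4, so at least 7 crossings are needed.
The safety rule pushes this higher. Following every safe sequence of crossings, the most of the 12 that can be at the warehouse floor as the hand-cart arrives there on crossing 7 is 11 — never all 12.
So no plan with fewer than 9 crossings exists, and this one achieves 9:
1. 2 mutineers → the warehouse floor.  (the loading dock: 6O 4M; the warehouse floor: 0O 2M)
2. 1 mutineer ← the loading dock.  (the loading dock: 6O 5M; the warehouse floor: 0O 1M)
3. 4 mutineers → the warehouse floor.  (the loading dock: 6O 1M; the warehouse floor: 0O 5M)
4. 1 mutineer ← the loading dock.  (the loading dock: 6O 2M; the warehouse floor: 0O 4M)
5. 4 officers → the warehouse floor.  (the loading dock: 2O 2M; the warehouse floor: 4O 4M)
6. 1 officer and 1 mutineer ← the loading dock.  (the loading dock: 3O 3M; the warehouse floor: 3O 3M)
7. 2 officers and 2 mutineers → the warehouse floor.  (the loading dock: 1O 1M; the warehouse floor: 5O 5M)
8. 1 officer and 1 mutineer ← the loading dock.  (the loading dock: 2O 2M; the warehouse floor: 4O 4M)
9. 2 officers and 2 mutineers → the warehouse floor.  (the loading dock: 0O 0M; the warehouse floor: 6O 6M)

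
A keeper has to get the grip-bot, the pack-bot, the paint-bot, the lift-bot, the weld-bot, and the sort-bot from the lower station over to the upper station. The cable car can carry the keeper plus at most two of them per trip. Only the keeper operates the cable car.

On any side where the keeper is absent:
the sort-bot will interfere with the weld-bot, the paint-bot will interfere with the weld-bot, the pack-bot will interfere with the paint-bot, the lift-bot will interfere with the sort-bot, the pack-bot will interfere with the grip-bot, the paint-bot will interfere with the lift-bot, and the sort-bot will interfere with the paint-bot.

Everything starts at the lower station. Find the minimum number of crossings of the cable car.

Whatever the first load, the items left behind include a forbidden pair without the keeper. No opening move is safe, so no plan exists.

impossible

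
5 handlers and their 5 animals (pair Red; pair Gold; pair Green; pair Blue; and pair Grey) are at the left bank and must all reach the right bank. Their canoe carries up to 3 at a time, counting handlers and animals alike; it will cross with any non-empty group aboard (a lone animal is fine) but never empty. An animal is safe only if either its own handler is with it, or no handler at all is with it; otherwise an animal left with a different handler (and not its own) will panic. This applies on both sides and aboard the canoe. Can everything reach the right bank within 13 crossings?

Yes

Yes — this plan uses 11 crossings (≤ 13):
1. animal Red and handler Red cross → the right bank.
2. handler Red crosses ← the left bank.
3. animal Blue, animal Gold, and animal Green cross → the right bank.
4. animal Red crosses ← the left bank.
5. handler Blue, handler Gold, and handler Green cross → the right bank.
6. animal Gold and handler Gold cross ← the left bank.
7. handler Gold, handler Grey, and handler Red cross → the right bank.
8. animal Green crosses ← the left bank.
9. animal Gold and animal Red cross → the right bank.
10. animal Red crosses ← the left bank.
11. animal Green, animal Grey, and animal Red cross → the right bank.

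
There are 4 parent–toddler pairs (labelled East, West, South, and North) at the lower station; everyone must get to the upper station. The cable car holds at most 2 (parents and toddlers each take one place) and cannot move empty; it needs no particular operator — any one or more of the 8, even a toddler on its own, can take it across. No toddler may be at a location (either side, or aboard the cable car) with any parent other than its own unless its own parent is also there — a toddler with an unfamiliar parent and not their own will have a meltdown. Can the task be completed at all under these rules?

No

Following every safe sequence of crossings from the start, the most of the 8 that can be at the upper station as the cable car arrives there on crossings 1, 3, 5 is 2, 3, 4 respectively; the best ever achieved is 4 of 8.
From crossing 7 on, no configuration arises that was not already reachable earlier: only 44 distinct safe configurations (who is on which side, and where the cable car is) can ever be reached, none of them has everyone across, and every continuation just revisits them. So no valid plan exists.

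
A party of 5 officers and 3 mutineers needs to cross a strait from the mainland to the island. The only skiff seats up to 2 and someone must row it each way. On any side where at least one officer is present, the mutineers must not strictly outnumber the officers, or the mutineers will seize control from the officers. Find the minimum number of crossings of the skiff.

Counting alone: each trip to the island takes at most 2 across and each return brings at least 1 back, so after t trips out (and t−1 returns) at most 2t − (t−1) of the 8 are across; that first reaches 8 at t = 7, so at least 13 crossings are needed.
The plan below uses exactly 13 crossings, so it is optimal:
1. 2 mutineers → the island.  (the mainland: 5O 1M; the island: 0O 2M)
2. 1 mutineer ← the mainland.  (the mainland: 5O 2M; the island: 0O 1M)
3. 2 mutineers → the island.  (the mainland: 5O 0M; the island: 0O 3M)
4. 1 mutineer ← the mainland.  (the mainland: 5O 1M; the island: 0O 2M)
5. 2 officers → the island.  (the mainland: 3O 1M; the island: 2O 2M)
6. 1 mutineer ← the mainland.  (the mainland: 3O 2M; the island: 2O 1M)
7. 1 officer and 1 mutineer → the island.  (the mainland: 2O 1M; the island: 3O 2M)
8. 1 mutineer ← the mainland.  (the mainland: 2O 2M; the island: 3O 1M)
9. 2 mutineers → the island.  (the mainland: 2O 0M; the island: 3O 3M)
10. 1 mutineer ← the mainland.  (the mainland: 2O 1M; the island: 3O 2M)
11. 1 officer and 1 mutineer → the island.  (the mainland: 1O 0M; the island: 4O 3M)
12. 1 mutineer ← the mainland.  (the mainland: 1O 1M; the island: 4O 2M)
13. 1 officer and 1 mutineer → the island.  (the mainland: 0O 0M; the island: 5O 3M)

13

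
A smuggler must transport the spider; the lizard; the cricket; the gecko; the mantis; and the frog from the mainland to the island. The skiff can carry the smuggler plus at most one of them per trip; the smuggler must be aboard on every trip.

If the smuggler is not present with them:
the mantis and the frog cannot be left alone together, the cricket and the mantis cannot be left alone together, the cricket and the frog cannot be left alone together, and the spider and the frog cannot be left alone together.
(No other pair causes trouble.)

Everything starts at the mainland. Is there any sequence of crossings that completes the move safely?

No

Whatever the first load, the items left behind include a forbidden pair without the smuggler. No opening move is safe, so no plan exists.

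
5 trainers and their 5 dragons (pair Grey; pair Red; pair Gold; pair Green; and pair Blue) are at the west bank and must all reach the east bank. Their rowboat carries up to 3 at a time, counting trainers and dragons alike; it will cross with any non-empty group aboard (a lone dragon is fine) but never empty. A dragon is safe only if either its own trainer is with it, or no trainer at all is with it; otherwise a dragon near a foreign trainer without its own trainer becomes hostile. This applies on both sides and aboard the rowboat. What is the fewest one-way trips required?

Counting alone: each trip to the east bank takes at most 3 across and each return brings at least 1 back, so after t trips out (and t−1 returns) at most 3t − (t−1) of the 10 are across; that first reaches 10 at t = 5, so at least 9 crossings are needed.
The safety rule pushes this higher. Following every safe sequence of crossings, the most of the 10 that can be at the east bank as the rowboat arrives there on crossing 9 is 9 — never all 10.
So no plan with fewer than 11 crossings exists, and this one achieves 11:
1. dragon Grey and trainer Grey cross → the east bank.
2. trainer Grey crosses ← the west bank.
3. dragon Gold, dragon Green, and dragon Red cross → the east bank.
4. dragon Grey crosses ← the west bank.
5. trainer Gold, trainer Green, and trainer Red cross → the east bank.
6. dragon Red and trainer Red cross ← the west bank.
7. trainer Blue, trainer Grey, and trainer Red cross → the east bank.
8. dragon Gold crosses ← the west bank.
9. dragon Grey and dragon Red cross → the east bank.
10. dragon Grey crosses ← the west bank.
11. dragon Blue, dragon Gold, and dragon Grey cross → the east bank.

11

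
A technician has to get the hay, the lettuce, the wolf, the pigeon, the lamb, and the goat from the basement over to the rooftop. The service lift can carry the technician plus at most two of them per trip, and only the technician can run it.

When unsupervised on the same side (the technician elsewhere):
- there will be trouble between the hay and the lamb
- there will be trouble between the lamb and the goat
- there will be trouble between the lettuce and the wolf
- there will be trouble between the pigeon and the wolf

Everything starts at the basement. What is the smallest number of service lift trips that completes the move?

Counting alone: the technician can take at most 2 across per trip to the rooftop, so moving all 6 needs at least 3 loaded trips out, with a return between consecutive ones — at least 5 crossings.
The safety rule pushes this higher. Following every safe sequence of crossings, the most of the 6 that can be at the rooftop as the service lift arrives there on crossing 5 is 5 — never all 6.
So no plan with fewer than 7 crossings exists, and this one achieves 7:
1. Technician goes to the rooftop with the lamb and the wolf.  [the basement: the goat, the hay, the lettuce, the pigeon | the rooftop: the lamb, the wolf]
2. Technician goes back to the basement alone.  [the basement: the goat, the hay, the lettuce, the pigeon | the rooftop: the lamb, the wolf]
3. Technician goes to the rooftop with the hay and the lettuce.  [the basement: the goat, the pigeon | the rooftop: the hay, the lamb, the lettuce, the wolf]
4. Technician goes back to the basement with the lamb and the wolf.  [the basement: the goat, the lamb, the pigeon, the wolf | the rooftop: the hay, the lettuce]
5. Technician goes to the rooftop with the goat and the pigeon.  [the basement: the lamb, the wolf | the rooftop: the goat, the hay, the lettuce, the pigeon]
6. Technician goes back to the basement alone.  [the basement: the lamb, the wolf | the rooftop: the goat, the hay, the lettuce, the pigeon]
7. Technician goes to the rooftop with the lamb and the wolf.  [the basement: — | the rooftop: the goat, the hay, the lamb, the lettuce, the pigeon, the wolf]

7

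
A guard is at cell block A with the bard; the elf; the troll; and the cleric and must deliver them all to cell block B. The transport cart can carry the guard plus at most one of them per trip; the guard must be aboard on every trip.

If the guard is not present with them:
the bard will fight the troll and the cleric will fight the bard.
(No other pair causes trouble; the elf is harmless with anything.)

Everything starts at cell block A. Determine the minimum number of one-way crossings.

Counting alone: the guard can take at most 1 across per trip to cell block B, so moving all 4 needs at least 4 loaded trips out, with a return between consecutive ones — at least 7 crossings.
The safety rule pushes this higher. Following every safe sequence of crossings, the most of the 4 that can be at cell block B as the transport cart arrives there on crossing 7 is 3 — never all 4.
So no plan with fewer than 9 crossings exists, and this one achieves 9:
1. Guard goes to cell block B with the bard.
2. Guard goes back to cell block A alone.
3. Guard goes to cell block B with the elf.
4. Guard goes back to cell block A alone.
5. Guard goes to cell block B with the troll.
6. Guard goes back to cell block A with the bard.
7. Guard goes to cell block B with the cleric.
8. Guard goes back to cell block A alone.
9. Guard goes to cell block B with the bard.

9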